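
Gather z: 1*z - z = 0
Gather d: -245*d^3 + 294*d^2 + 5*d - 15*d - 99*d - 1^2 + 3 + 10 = -245*d^3 + 294*d^2 - 109*d + 12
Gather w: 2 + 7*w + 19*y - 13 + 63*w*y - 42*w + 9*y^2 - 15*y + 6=w*(63*y - 35) + 9*y^2 + 4*y - 5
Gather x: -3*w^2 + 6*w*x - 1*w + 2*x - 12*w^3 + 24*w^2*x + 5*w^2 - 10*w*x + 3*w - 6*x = -12*w^3 + 2*w^2 + 2*w + x*(24*w^2 - 4*w - 4)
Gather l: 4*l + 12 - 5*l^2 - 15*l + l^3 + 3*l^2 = l^3 - 2*l^2 - 11*l + 12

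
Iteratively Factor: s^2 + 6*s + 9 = (s + 3)*(s + 3)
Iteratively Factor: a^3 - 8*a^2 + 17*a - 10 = (a - 1)*(a^2 - 7*a + 10) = (a - 2)*(a - 1)*(a - 5)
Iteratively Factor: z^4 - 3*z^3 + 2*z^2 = (z)*(z^3 - 3*z^2 + 2*z) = z^2*(z^2 - 3*z + 2) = z^2*(z - 1)*(z - 2)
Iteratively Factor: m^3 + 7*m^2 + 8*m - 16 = (m + 4)*(m^2 + 3*m - 4) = (m - 1)*(m + 4)*(m + 4)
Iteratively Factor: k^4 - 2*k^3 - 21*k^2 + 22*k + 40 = (k + 4)*(k^3 - 6*k^2 + 3*k + 10) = (k + 1)*(k + 4)*(k^2 - 7*k + 10) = (k - 5)*(k + 1)*(k + 4)*(k - 2)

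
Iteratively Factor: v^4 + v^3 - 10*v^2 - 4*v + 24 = (v + 2)*(v^3 - v^2 - 8*v + 12) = (v - 2)*(v + 2)*(v^2 + v - 6) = (v - 2)*(v + 2)*(v + 3)*(v - 2)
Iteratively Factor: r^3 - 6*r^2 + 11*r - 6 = (r - 2)*(r^2 - 4*r + 3) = (r - 3)*(r - 2)*(r - 1)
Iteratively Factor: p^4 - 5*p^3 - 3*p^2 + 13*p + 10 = (p - 2)*(p^3 - 3*p^2 - 9*p - 5) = (p - 5)*(p - 2)*(p^2 + 2*p + 1) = (p - 5)*(p - 2)*(p + 1)*(p + 1)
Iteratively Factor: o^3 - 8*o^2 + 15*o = (o - 5)*(o^2 - 3*o) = (o - 5)*(o - 3)*(o)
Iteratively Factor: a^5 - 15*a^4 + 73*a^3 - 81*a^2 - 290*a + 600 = (a - 4)*(a^4 - 11*a^3 + 29*a^2 + 35*a - 150) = (a - 5)*(a - 4)*(a^3 - 6*a^2 - a + 30) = (a - 5)*(a - 4)*(a - 3)*(a^2 - 3*a - 10) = (a - 5)^2*(a - 4)*(a - 3)*(a + 2)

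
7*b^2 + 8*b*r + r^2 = (b + r)*(7*b + r)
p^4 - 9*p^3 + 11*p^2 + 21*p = p*(p - 7)*(p - 3)*(p + 1)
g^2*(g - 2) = g^3 - 2*g^2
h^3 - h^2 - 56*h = h*(h - 8)*(h + 7)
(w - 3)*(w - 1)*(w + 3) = w^3 - w^2 - 9*w + 9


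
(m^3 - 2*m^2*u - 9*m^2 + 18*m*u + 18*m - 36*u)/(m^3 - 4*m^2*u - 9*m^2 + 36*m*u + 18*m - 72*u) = (-m + 2*u)/(-m + 4*u)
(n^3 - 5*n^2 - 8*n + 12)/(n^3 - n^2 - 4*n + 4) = (n - 6)/(n - 2)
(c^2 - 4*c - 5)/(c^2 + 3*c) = (c^2 - 4*c - 5)/(c*(c + 3))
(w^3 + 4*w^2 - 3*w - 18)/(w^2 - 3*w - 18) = (w^2 + w - 6)/(w - 6)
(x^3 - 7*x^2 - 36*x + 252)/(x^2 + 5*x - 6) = (x^2 - 13*x + 42)/(x - 1)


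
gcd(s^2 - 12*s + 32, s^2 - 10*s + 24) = s - 4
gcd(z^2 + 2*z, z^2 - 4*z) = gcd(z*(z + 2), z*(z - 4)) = z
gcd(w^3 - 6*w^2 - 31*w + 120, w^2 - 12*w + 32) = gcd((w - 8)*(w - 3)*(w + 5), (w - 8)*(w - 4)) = w - 8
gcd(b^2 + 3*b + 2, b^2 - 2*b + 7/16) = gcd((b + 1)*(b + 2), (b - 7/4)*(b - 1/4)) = 1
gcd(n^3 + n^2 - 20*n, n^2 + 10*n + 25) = n + 5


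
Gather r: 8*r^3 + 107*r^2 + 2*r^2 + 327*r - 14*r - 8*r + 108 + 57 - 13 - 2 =8*r^3 + 109*r^2 + 305*r + 150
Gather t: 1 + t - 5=t - 4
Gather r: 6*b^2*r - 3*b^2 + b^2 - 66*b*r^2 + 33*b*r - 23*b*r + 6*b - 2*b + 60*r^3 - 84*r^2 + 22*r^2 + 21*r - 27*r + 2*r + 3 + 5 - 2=-2*b^2 + 4*b + 60*r^3 + r^2*(-66*b - 62) + r*(6*b^2 + 10*b - 4) + 6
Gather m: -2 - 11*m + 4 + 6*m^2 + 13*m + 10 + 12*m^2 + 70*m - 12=18*m^2 + 72*m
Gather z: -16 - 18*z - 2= -18*z - 18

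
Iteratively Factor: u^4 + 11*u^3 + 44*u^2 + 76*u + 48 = (u + 2)*(u^3 + 9*u^2 + 26*u + 24) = (u + 2)*(u + 3)*(u^2 + 6*u + 8) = (u + 2)^2*(u + 3)*(u + 4)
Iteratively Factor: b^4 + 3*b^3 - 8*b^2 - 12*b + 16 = (b + 2)*(b^3 + b^2 - 10*b + 8) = (b - 1)*(b + 2)*(b^2 + 2*b - 8) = (b - 1)*(b + 2)*(b + 4)*(b - 2)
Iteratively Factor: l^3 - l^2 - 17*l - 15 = (l - 5)*(l^2 + 4*l + 3) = (l - 5)*(l + 3)*(l + 1)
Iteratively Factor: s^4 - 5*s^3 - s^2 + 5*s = (s + 1)*(s^3 - 6*s^2 + 5*s) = (s - 1)*(s + 1)*(s^2 - 5*s) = (s - 5)*(s - 1)*(s + 1)*(s)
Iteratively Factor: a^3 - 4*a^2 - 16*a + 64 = (a - 4)*(a^2 - 16) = (a - 4)^2*(a + 4)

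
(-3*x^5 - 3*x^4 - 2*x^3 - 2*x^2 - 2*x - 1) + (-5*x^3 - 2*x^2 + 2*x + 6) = -3*x^5 - 3*x^4 - 7*x^3 - 4*x^2 + 5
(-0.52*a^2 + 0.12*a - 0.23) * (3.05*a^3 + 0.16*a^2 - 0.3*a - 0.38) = -1.586*a^5 + 0.2828*a^4 - 0.5263*a^3 + 0.1248*a^2 + 0.0234*a + 0.0874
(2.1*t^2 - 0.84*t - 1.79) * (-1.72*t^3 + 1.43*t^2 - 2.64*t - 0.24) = -3.612*t^5 + 4.4478*t^4 - 3.6664*t^3 - 0.8461*t^2 + 4.9272*t + 0.4296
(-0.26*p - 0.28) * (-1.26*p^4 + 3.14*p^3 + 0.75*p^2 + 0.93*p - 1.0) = 0.3276*p^5 - 0.4636*p^4 - 1.0742*p^3 - 0.4518*p^2 - 0.000400000000000011*p + 0.28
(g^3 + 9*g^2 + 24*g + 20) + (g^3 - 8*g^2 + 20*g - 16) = 2*g^3 + g^2 + 44*g + 4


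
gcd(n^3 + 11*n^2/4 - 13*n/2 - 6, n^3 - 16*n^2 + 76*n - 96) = n - 2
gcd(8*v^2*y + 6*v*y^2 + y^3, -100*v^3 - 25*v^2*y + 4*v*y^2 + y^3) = 4*v + y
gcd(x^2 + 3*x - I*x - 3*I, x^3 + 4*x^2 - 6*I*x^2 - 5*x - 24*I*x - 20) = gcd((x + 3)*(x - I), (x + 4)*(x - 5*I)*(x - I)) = x - I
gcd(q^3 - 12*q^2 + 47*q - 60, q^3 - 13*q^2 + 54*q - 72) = q^2 - 7*q + 12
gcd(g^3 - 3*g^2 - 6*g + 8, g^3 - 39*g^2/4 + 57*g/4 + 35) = g - 4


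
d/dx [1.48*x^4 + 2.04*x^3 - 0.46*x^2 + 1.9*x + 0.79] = 5.92*x^3 + 6.12*x^2 - 0.92*x + 1.9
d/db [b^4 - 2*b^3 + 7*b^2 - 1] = 2*b*(2*b^2 - 3*b + 7)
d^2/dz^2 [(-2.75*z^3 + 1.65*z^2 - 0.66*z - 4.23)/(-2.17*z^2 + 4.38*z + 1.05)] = (-2.8421709430404e-14*z^5 + 92.8965180000001*z^3 + 172.838232*z^2 - 214.012638*z + 171.867204)/(10.218313*z^6 - 61.874946*z^5 + 110.057409*z^4 - 24.148692*z^3 - 53.253585*z^2 - 14.48685*z - 1.157625)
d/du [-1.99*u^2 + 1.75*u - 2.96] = 1.75 - 3.98*u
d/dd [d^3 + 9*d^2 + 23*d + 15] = 3*d^2 + 18*d + 23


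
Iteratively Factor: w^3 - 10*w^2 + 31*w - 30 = (w - 2)*(w^2 - 8*w + 15) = (w - 3)*(w - 2)*(w - 5)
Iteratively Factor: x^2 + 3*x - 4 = (x - 1)*(x + 4)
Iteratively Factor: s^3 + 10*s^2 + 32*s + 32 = (s + 4)*(s^2 + 6*s + 8) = (s + 4)^2*(s + 2)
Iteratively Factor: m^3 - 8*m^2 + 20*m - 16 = (m - 2)*(m^2 - 6*m + 8) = (m - 2)^2*(m - 4)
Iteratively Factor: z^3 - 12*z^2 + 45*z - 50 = (z - 5)*(z^2 - 7*z + 10) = (z - 5)*(z - 2)*(z - 5)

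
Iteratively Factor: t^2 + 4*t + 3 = (t + 3)*(t + 1)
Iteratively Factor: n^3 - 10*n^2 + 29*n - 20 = (n - 5)*(n^2 - 5*n + 4) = (n - 5)*(n - 4)*(n - 1)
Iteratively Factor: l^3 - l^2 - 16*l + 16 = (l + 4)*(l^2 - 5*l + 4) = (l - 4)*(l + 4)*(l - 1)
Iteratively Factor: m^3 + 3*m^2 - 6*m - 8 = (m + 1)*(m^2 + 2*m - 8) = (m - 2)*(m + 1)*(m + 4)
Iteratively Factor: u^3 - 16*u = (u + 4)*(u^2 - 4*u) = u*(u + 4)*(u - 4)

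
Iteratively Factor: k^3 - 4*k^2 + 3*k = (k - 3)*(k^2 - k) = (k - 3)*(k - 1)*(k)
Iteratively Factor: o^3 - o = (o)*(o^2 - 1) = o*(o + 1)*(o - 1)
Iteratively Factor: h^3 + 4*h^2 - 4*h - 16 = (h + 2)*(h^2 + 2*h - 8) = (h - 2)*(h + 2)*(h + 4)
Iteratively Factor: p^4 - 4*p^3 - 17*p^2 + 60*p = (p - 5)*(p^3 + p^2 - 12*p) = p*(p - 5)*(p^2 + p - 12) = p*(p - 5)*(p - 3)*(p + 4)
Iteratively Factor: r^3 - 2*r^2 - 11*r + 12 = (r + 3)*(r^2 - 5*r + 4) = (r - 1)*(r + 3)*(r - 4)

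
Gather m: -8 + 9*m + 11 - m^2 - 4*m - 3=-m^2 + 5*m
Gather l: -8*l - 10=-8*l - 10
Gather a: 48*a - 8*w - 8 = 48*a - 8*w - 8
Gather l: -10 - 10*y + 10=-10*y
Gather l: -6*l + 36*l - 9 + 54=30*l + 45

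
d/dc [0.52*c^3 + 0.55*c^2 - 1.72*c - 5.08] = 1.56*c^2 + 1.1*c - 1.72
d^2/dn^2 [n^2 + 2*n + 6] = 2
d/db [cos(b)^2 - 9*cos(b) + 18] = (9 - 2*cos(b))*sin(b)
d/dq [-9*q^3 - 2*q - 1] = -27*q^2 - 2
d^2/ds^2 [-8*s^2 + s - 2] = -16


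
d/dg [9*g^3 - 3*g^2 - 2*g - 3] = 27*g^2 - 6*g - 2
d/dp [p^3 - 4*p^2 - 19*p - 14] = 3*p^2 - 8*p - 19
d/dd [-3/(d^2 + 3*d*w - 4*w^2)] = 3*(2*d + 3*w)/(d^2 + 3*d*w - 4*w^2)^2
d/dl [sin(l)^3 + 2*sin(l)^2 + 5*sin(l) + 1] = (3*sin(l)^2 + 4*sin(l) + 5)*cos(l)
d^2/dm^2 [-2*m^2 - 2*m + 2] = -4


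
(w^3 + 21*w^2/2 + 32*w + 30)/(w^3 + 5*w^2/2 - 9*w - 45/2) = (w^2 + 8*w + 12)/(w^2 - 9)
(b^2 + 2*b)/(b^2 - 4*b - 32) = b*(b + 2)/(b^2 - 4*b - 32)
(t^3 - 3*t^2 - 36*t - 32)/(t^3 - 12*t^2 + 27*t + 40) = (t + 4)/(t - 5)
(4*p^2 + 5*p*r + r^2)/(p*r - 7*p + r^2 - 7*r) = (4*p + r)/(r - 7)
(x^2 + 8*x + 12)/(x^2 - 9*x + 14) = (x^2 + 8*x + 12)/(x^2 - 9*x + 14)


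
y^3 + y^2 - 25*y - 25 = (y - 5)*(y + 1)*(y + 5)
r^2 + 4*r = r*(r + 4)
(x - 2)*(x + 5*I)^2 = x^3 - 2*x^2 + 10*I*x^2 - 25*x - 20*I*x + 50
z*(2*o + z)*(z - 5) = 2*o*z^2 - 10*o*z + z^3 - 5*z^2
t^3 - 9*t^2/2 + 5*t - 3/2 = (t - 3)*(t - 1)*(t - 1/2)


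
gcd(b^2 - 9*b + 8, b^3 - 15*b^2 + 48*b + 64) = b - 8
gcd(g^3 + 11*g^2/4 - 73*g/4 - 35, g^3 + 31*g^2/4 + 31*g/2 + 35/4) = g^2 + 27*g/4 + 35/4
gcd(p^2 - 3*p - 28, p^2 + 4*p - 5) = 1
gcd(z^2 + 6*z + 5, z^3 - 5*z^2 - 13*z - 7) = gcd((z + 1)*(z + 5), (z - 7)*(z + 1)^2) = z + 1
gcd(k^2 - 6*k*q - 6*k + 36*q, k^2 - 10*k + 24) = k - 6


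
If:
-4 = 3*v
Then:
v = -4/3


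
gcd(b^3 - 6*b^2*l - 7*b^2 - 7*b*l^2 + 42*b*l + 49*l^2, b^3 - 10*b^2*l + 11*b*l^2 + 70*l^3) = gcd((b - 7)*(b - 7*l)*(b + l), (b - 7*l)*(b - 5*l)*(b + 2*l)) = b - 7*l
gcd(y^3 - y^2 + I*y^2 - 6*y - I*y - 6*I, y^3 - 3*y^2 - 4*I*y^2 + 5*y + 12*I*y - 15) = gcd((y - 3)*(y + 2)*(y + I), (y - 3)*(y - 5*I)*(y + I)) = y^2 + y*(-3 + I) - 3*I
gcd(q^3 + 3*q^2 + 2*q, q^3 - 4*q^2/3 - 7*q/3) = q^2 + q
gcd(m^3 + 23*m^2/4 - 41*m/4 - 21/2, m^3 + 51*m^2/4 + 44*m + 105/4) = m^2 + 31*m/4 + 21/4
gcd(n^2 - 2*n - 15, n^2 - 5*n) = n - 5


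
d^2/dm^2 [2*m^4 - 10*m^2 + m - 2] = 24*m^2 - 20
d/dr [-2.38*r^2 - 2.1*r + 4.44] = -4.76*r - 2.1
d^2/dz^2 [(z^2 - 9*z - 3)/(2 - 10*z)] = 119/(125*z^3 - 75*z^2 + 15*z - 1)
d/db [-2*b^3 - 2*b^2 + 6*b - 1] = -6*b^2 - 4*b + 6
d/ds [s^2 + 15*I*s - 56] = 2*s + 15*I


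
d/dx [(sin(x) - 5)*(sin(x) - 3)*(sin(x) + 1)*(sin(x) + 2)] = (4*sin(x)^3 - 15*sin(x)^2 - 14*sin(x) + 29)*cos(x)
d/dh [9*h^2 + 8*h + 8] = 18*h + 8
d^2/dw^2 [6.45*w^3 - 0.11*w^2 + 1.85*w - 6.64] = 38.7*w - 0.22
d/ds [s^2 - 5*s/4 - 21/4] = 2*s - 5/4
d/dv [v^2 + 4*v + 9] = 2*v + 4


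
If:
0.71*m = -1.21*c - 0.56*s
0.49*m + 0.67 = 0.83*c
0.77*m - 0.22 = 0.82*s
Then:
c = 0.56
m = -0.42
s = -0.67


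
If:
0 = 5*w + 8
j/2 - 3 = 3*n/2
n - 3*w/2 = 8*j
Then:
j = 6/115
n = -228/115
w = -8/5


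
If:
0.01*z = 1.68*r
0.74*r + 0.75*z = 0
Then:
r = 0.00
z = 0.00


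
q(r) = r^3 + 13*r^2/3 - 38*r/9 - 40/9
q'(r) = 3*r^2 + 26*r/3 - 38/9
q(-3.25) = 20.72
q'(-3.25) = -0.70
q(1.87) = 9.35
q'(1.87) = 22.48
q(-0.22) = -3.32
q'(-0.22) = -5.98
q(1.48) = 2.04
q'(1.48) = 15.18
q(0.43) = -5.38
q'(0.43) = 0.06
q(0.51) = -5.34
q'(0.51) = 0.98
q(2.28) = 20.31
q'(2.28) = 31.13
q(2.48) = 26.99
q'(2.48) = 35.72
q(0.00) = -4.44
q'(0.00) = -4.22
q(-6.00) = -39.11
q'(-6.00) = 51.78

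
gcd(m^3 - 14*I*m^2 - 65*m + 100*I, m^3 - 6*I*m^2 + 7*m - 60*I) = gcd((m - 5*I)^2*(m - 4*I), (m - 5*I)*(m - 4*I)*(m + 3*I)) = m^2 - 9*I*m - 20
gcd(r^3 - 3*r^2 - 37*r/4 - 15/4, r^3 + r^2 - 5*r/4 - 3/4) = r^2 + 2*r + 3/4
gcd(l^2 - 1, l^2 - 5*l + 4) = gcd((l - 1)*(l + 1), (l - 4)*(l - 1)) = l - 1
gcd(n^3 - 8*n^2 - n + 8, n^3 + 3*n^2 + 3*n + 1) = n + 1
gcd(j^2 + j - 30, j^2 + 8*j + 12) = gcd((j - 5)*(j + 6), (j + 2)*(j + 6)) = j + 6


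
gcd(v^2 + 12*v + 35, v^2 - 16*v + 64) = 1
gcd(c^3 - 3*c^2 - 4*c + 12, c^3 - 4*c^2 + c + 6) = c^2 - 5*c + 6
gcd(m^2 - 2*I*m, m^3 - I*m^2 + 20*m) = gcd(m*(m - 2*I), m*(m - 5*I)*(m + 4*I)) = m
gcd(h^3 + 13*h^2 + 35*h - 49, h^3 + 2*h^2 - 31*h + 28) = h^2 + 6*h - 7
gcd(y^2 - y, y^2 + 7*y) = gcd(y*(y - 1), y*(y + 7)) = y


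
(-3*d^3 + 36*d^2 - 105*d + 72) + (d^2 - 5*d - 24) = -3*d^3 + 37*d^2 - 110*d + 48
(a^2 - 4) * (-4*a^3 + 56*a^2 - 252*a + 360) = -4*a^5 + 56*a^4 - 236*a^3 + 136*a^2 + 1008*a - 1440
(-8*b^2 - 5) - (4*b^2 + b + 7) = -12*b^2 - b - 12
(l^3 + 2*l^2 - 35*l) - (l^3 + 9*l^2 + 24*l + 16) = -7*l^2 - 59*l - 16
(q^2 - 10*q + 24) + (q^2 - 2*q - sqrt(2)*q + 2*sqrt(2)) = 2*q^2 - 12*q - sqrt(2)*q + 2*sqrt(2) + 24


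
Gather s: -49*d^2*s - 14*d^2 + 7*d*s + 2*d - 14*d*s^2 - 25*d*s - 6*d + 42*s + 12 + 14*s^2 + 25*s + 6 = -14*d^2 - 4*d + s^2*(14 - 14*d) + s*(-49*d^2 - 18*d + 67) + 18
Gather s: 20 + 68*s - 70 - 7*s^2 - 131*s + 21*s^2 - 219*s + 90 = 14*s^2 - 282*s + 40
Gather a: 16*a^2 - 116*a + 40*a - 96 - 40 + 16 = 16*a^2 - 76*a - 120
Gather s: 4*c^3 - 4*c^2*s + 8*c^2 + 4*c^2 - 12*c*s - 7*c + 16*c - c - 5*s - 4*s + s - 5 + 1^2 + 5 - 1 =4*c^3 + 12*c^2 + 8*c + s*(-4*c^2 - 12*c - 8)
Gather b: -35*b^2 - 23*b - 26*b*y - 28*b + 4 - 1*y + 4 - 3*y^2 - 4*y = -35*b^2 + b*(-26*y - 51) - 3*y^2 - 5*y + 8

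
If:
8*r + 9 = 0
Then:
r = -9/8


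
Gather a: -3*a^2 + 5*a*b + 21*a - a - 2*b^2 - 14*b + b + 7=-3*a^2 + a*(5*b + 20) - 2*b^2 - 13*b + 7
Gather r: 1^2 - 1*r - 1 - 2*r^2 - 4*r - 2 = -2*r^2 - 5*r - 2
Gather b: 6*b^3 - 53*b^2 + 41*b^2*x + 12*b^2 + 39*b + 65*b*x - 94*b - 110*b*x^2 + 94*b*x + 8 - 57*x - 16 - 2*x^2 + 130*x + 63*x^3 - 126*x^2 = 6*b^3 + b^2*(41*x - 41) + b*(-110*x^2 + 159*x - 55) + 63*x^3 - 128*x^2 + 73*x - 8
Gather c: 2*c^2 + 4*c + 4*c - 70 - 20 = 2*c^2 + 8*c - 90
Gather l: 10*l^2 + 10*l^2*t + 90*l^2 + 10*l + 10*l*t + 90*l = l^2*(10*t + 100) + l*(10*t + 100)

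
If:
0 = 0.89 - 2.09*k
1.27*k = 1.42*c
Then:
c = 0.38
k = 0.43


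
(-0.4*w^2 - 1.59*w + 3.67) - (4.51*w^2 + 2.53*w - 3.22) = -4.91*w^2 - 4.12*w + 6.89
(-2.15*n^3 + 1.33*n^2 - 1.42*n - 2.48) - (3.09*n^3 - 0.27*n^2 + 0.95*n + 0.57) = -5.24*n^3 + 1.6*n^2 - 2.37*n - 3.05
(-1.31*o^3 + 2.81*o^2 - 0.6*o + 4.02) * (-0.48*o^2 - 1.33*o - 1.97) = 0.6288*o^5 + 0.3935*o^4 - 0.8686*o^3 - 6.6673*o^2 - 4.1646*o - 7.9194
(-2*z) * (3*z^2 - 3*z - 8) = -6*z^3 + 6*z^2 + 16*z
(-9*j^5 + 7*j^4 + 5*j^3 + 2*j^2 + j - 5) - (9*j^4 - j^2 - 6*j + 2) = -9*j^5 - 2*j^4 + 5*j^3 + 3*j^2 + 7*j - 7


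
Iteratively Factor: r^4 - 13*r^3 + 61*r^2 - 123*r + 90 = (r - 3)*(r^3 - 10*r^2 + 31*r - 30) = (r - 5)*(r - 3)*(r^2 - 5*r + 6) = (r - 5)*(r - 3)*(r - 2)*(r - 3)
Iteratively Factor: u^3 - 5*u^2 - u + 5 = (u - 1)*(u^2 - 4*u - 5) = (u - 1)*(u + 1)*(u - 5)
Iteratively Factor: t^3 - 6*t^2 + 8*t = (t)*(t^2 - 6*t + 8) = t*(t - 2)*(t - 4)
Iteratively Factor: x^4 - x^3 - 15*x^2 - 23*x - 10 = (x + 1)*(x^3 - 2*x^2 - 13*x - 10) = (x - 5)*(x + 1)*(x^2 + 3*x + 2) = (x - 5)*(x + 1)^2*(x + 2)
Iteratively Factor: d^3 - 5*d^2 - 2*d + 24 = (d - 4)*(d^2 - d - 6) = (d - 4)*(d + 2)*(d - 3)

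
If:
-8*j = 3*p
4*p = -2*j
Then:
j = 0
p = 0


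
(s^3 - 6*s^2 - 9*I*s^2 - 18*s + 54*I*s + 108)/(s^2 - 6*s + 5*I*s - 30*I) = (s^2 - 9*I*s - 18)/(s + 5*I)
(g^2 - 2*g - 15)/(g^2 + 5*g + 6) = (g - 5)/(g + 2)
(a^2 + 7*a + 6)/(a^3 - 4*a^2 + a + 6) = (a + 6)/(a^2 - 5*a + 6)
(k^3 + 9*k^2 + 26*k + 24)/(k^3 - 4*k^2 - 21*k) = (k^2 + 6*k + 8)/(k*(k - 7))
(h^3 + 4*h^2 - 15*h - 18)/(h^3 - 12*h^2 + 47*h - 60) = (h^2 + 7*h + 6)/(h^2 - 9*h + 20)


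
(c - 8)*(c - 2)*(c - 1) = c^3 - 11*c^2 + 26*c - 16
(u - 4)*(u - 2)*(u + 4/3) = u^3 - 14*u^2/3 + 32/3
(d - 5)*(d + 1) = d^2 - 4*d - 5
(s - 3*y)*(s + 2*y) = s^2 - s*y - 6*y^2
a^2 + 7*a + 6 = (a + 1)*(a + 6)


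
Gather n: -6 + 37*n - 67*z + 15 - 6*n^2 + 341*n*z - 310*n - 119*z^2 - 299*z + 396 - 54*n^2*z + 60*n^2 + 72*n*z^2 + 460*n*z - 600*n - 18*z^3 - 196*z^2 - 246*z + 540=n^2*(54 - 54*z) + n*(72*z^2 + 801*z - 873) - 18*z^3 - 315*z^2 - 612*z + 945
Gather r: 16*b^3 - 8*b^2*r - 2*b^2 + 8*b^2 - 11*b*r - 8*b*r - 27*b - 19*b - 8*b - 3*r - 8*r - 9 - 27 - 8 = 16*b^3 + 6*b^2 - 54*b + r*(-8*b^2 - 19*b - 11) - 44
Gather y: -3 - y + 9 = 6 - y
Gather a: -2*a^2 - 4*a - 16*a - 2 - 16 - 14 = -2*a^2 - 20*a - 32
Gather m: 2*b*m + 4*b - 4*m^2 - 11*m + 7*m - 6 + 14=4*b - 4*m^2 + m*(2*b - 4) + 8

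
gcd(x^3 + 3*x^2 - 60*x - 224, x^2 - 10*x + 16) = x - 8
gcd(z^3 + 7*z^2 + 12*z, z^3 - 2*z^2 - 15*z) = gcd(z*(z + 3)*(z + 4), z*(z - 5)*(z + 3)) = z^2 + 3*z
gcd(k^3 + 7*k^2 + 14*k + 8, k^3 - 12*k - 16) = k + 2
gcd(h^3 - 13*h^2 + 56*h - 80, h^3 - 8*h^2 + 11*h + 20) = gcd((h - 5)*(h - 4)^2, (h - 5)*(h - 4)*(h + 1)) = h^2 - 9*h + 20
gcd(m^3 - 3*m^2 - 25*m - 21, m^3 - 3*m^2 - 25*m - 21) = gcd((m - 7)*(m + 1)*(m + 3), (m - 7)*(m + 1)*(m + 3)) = m^3 - 3*m^2 - 25*m - 21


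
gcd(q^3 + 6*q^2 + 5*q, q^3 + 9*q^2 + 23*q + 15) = q^2 + 6*q + 5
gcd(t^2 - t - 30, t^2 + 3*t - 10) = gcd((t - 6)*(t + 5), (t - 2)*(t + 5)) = t + 5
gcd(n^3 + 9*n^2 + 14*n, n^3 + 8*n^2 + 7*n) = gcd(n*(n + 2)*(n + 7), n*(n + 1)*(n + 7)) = n^2 + 7*n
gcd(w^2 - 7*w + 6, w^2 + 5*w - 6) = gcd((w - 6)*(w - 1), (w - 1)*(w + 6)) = w - 1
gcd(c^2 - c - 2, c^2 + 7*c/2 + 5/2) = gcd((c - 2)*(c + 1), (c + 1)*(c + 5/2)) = c + 1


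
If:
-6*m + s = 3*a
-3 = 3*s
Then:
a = -2*m - 1/3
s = -1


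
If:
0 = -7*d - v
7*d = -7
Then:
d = -1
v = 7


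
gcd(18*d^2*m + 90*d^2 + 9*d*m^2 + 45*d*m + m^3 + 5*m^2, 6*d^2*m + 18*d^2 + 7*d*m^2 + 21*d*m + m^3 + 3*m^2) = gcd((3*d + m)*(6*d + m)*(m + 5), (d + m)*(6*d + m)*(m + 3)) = 6*d + m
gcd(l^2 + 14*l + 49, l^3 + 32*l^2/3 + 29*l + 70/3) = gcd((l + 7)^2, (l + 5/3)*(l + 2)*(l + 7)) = l + 7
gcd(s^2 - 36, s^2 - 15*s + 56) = 1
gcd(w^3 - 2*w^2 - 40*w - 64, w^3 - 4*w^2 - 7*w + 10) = w + 2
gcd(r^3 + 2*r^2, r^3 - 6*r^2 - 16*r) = r^2 + 2*r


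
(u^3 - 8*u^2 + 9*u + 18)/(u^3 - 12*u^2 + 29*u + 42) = (u - 3)/(u - 7)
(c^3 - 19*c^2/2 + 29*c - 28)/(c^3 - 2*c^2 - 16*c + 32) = (c - 7/2)/(c + 4)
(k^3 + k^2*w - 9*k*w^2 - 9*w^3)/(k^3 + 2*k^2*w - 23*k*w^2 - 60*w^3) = (-k^2 + 2*k*w + 3*w^2)/(-k^2 + k*w + 20*w^2)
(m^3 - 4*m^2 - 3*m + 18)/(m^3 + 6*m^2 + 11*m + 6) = (m^2 - 6*m + 9)/(m^2 + 4*m + 3)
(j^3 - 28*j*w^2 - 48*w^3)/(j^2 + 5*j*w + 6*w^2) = (j^2 - 2*j*w - 24*w^2)/(j + 3*w)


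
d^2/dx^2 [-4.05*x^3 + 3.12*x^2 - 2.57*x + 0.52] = 6.24 - 24.3*x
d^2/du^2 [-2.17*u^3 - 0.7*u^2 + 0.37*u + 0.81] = -13.02*u - 1.4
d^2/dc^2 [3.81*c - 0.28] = 0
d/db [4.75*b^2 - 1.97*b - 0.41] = 9.5*b - 1.97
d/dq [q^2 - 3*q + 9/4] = 2*q - 3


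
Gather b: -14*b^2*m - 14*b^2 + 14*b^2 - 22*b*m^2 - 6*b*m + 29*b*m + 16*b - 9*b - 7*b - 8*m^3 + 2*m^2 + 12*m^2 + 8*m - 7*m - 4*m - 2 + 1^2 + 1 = -14*b^2*m + b*(-22*m^2 + 23*m) - 8*m^3 + 14*m^2 - 3*m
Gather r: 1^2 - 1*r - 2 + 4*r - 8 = 3*r - 9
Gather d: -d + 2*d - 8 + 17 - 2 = d + 7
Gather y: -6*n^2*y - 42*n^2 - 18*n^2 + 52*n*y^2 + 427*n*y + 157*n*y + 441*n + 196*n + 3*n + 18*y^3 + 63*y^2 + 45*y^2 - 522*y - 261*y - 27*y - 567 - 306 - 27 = -60*n^2 + 640*n + 18*y^3 + y^2*(52*n + 108) + y*(-6*n^2 + 584*n - 810) - 900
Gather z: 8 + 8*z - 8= 8*z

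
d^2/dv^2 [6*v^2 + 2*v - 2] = 12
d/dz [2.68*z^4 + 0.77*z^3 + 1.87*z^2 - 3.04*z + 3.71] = 10.72*z^3 + 2.31*z^2 + 3.74*z - 3.04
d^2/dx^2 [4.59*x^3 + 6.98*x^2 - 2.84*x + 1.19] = 27.54*x + 13.96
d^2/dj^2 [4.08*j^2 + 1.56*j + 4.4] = 8.16000000000000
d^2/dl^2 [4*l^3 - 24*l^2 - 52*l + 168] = 24*l - 48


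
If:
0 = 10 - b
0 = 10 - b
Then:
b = 10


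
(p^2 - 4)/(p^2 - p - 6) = (p - 2)/(p - 3)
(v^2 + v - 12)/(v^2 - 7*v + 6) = (v^2 + v - 12)/(v^2 - 7*v + 6)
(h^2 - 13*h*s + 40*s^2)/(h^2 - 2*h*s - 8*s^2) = (-h^2 + 13*h*s - 40*s^2)/(-h^2 + 2*h*s + 8*s^2)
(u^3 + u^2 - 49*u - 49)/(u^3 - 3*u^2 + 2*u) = (u^3 + u^2 - 49*u - 49)/(u*(u^2 - 3*u + 2))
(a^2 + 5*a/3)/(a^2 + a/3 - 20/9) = 3*a/(3*a - 4)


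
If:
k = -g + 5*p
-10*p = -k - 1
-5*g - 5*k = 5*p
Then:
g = 1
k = -1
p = 0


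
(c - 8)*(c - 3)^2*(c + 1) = c^4 - 13*c^3 + 43*c^2 - 15*c - 72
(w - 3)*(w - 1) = w^2 - 4*w + 3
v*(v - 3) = v^2 - 3*v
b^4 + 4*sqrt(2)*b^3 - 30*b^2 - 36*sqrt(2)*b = b*(b - 3*sqrt(2))*(b + sqrt(2))*(b + 6*sqrt(2))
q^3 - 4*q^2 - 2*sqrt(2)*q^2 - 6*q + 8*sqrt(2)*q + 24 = (q - 4)*(q - 3*sqrt(2))*(q + sqrt(2))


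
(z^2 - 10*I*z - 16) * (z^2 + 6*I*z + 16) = z^4 - 4*I*z^3 + 60*z^2 - 256*I*z - 256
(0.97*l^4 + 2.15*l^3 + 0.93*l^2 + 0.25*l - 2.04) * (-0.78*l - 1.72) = -0.7566*l^5 - 3.3454*l^4 - 4.4234*l^3 - 1.7946*l^2 + 1.1612*l + 3.5088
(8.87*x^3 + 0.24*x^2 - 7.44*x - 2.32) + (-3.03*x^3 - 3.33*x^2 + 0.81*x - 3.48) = 5.84*x^3 - 3.09*x^2 - 6.63*x - 5.8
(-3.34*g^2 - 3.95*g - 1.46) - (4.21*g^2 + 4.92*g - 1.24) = -7.55*g^2 - 8.87*g - 0.22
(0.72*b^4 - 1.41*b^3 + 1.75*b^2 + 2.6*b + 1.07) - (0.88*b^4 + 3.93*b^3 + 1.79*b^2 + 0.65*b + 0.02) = -0.16*b^4 - 5.34*b^3 - 0.04*b^2 + 1.95*b + 1.05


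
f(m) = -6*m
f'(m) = -6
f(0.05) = -0.30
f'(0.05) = -6.00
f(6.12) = -36.72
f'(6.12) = -6.00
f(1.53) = -9.18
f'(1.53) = -6.00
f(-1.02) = 6.12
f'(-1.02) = -6.00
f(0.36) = -2.16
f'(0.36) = -6.00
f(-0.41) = 2.46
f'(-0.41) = -6.00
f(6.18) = -37.08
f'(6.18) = -6.00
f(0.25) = -1.50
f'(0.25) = -6.00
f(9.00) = -54.00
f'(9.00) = -6.00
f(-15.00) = 90.00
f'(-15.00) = -6.00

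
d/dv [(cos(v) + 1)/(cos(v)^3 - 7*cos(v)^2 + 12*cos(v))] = 2*(cos(v)^3 - 2*cos(v)^2 - 7*cos(v) + 6)*sin(v)/((cos(v) - 4)^2*(cos(v) - 3)^2*cos(v)^2)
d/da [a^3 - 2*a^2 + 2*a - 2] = 3*a^2 - 4*a + 2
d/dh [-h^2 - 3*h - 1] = -2*h - 3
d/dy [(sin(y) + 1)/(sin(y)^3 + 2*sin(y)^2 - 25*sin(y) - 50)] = -(2*sin(y)^3 + 5*sin(y)^2 + 4*sin(y) + 25)*cos(y)/(sin(y)^3 + 2*sin(y)^2 - 25*sin(y) - 50)^2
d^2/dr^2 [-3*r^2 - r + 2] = -6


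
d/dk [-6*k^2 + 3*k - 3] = 3 - 12*k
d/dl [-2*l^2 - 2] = -4*l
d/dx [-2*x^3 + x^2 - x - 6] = -6*x^2 + 2*x - 1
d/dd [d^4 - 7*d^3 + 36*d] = 4*d^3 - 21*d^2 + 36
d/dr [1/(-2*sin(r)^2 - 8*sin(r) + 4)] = (sin(r) + 2)*cos(r)/(sin(r)^2 + 4*sin(r) - 2)^2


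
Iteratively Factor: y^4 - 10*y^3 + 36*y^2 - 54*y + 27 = (y - 3)*(y^3 - 7*y^2 + 15*y - 9) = (y - 3)^2*(y^2 - 4*y + 3) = (y - 3)^3*(y - 1)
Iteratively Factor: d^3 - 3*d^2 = (d)*(d^2 - 3*d) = d*(d - 3)*(d)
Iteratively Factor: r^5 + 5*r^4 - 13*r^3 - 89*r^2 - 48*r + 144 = (r + 3)*(r^4 + 2*r^3 - 19*r^2 - 32*r + 48) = (r - 4)*(r + 3)*(r^3 + 6*r^2 + 5*r - 12) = (r - 4)*(r + 3)^2*(r^2 + 3*r - 4) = (r - 4)*(r - 1)*(r + 3)^2*(r + 4)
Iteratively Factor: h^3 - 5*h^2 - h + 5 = (h - 5)*(h^2 - 1) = (h - 5)*(h + 1)*(h - 1)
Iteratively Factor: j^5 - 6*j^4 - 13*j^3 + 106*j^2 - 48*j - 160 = (j - 2)*(j^4 - 4*j^3 - 21*j^2 + 64*j + 80) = (j - 4)*(j - 2)*(j^3 - 21*j - 20) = (j - 4)*(j - 2)*(j + 1)*(j^2 - j - 20) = (j - 4)*(j - 2)*(j + 1)*(j + 4)*(j - 5)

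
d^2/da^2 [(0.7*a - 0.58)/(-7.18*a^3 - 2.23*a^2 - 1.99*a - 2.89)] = (-216.52008*a^5 + 291.556824*a^4 + 161.627212*a^3 + 241.330308*a^2 - 29.69976*a + 5.169404)/(370.146232*a^9 + 344.885556*a^8 + 414.884094*a^7 + 649.224991*a^6 + 392.626443*a^5 + 317.3655*a^4 + 264.734551*a^3 + 90.209616*a^2 + 49.862037*a + 24.137569)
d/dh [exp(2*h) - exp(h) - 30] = (2*exp(h) - 1)*exp(h)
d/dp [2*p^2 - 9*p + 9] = 4*p - 9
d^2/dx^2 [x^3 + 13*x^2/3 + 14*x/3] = 6*x + 26/3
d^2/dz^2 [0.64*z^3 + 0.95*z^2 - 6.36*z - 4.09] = 3.84*z + 1.9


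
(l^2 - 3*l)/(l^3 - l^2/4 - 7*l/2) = 4*(3 - l)/(-4*l^2 + l + 14)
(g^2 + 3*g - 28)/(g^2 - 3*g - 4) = (g + 7)/(g + 1)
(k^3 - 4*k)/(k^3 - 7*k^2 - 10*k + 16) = k*(k - 2)/(k^2 - 9*k + 8)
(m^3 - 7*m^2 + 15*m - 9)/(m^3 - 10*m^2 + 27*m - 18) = (m - 3)/(m - 6)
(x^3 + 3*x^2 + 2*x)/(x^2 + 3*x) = (x^2 + 3*x + 2)/(x + 3)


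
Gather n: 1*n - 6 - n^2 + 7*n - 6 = -n^2 + 8*n - 12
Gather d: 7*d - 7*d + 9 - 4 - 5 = 0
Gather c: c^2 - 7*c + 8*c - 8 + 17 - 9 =c^2 + c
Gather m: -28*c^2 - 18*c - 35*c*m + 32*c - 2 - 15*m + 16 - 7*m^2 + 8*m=-28*c^2 + 14*c - 7*m^2 + m*(-35*c - 7) + 14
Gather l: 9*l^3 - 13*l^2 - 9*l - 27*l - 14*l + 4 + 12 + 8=9*l^3 - 13*l^2 - 50*l + 24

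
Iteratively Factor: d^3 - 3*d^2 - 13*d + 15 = (d + 3)*(d^2 - 6*d + 5) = (d - 5)*(d + 3)*(d - 1)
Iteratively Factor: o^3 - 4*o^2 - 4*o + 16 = (o + 2)*(o^2 - 6*o + 8) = (o - 2)*(o + 2)*(o - 4)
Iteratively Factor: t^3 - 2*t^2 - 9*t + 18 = (t - 2)*(t^2 - 9) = (t - 2)*(t + 3)*(t - 3)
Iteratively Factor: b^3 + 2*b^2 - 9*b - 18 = (b + 2)*(b^2 - 9) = (b - 3)*(b + 2)*(b + 3)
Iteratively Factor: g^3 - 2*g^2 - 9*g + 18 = (g - 3)*(g^2 + g - 6) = (g - 3)*(g + 3)*(g - 2)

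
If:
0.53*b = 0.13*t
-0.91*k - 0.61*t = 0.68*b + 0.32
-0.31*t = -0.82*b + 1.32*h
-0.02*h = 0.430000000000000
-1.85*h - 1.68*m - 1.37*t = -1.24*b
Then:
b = 63.94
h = -21.50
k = -222.88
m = -141.71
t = 260.68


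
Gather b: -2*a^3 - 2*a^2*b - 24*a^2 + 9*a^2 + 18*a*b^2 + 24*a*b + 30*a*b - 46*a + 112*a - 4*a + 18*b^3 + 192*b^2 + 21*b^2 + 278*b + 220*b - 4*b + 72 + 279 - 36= -2*a^3 - 15*a^2 + 62*a + 18*b^3 + b^2*(18*a + 213) + b*(-2*a^2 + 54*a + 494) + 315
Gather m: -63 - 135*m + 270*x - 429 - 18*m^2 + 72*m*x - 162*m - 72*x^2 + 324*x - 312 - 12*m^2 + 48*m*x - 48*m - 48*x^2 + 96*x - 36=-30*m^2 + m*(120*x - 345) - 120*x^2 + 690*x - 840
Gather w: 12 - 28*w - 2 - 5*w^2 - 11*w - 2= -5*w^2 - 39*w + 8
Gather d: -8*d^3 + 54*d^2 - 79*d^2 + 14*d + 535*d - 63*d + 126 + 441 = -8*d^3 - 25*d^2 + 486*d + 567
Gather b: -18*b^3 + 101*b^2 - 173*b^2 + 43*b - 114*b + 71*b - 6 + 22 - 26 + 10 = -18*b^3 - 72*b^2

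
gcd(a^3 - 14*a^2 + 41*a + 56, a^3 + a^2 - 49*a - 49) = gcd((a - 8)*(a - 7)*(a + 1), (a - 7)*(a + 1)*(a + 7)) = a^2 - 6*a - 7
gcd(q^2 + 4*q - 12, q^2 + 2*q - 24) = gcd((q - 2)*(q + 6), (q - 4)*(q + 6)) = q + 6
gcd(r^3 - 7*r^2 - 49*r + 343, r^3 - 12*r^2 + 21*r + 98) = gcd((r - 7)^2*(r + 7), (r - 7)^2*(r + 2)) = r^2 - 14*r + 49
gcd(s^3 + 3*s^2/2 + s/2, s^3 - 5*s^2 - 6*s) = s^2 + s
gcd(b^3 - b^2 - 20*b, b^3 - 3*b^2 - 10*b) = b^2 - 5*b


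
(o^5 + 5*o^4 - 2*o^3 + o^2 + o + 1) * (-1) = -o^5 - 5*o^4 + 2*o^3 - o^2 - o - 1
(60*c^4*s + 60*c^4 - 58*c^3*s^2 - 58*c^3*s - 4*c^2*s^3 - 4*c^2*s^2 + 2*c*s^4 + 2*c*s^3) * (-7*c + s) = -420*c^5*s - 420*c^5 + 466*c^4*s^2 + 466*c^4*s - 30*c^3*s^3 - 30*c^3*s^2 - 18*c^2*s^4 - 18*c^2*s^3 + 2*c*s^5 + 2*c*s^4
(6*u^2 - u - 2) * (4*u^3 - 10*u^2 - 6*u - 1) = 24*u^5 - 64*u^4 - 34*u^3 + 20*u^2 + 13*u + 2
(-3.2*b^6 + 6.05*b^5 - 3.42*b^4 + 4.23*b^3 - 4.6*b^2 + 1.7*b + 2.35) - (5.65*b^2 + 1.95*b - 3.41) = -3.2*b^6 + 6.05*b^5 - 3.42*b^4 + 4.23*b^3 - 10.25*b^2 - 0.25*b + 5.76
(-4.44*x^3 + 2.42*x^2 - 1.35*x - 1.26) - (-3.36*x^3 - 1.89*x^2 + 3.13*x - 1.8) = -1.08*x^3 + 4.31*x^2 - 4.48*x + 0.54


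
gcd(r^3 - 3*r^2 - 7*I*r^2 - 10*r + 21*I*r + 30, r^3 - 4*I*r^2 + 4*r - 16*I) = r - 2*I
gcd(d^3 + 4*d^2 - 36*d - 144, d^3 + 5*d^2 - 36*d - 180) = d^2 - 36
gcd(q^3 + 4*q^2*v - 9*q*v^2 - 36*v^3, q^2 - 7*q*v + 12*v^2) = q - 3*v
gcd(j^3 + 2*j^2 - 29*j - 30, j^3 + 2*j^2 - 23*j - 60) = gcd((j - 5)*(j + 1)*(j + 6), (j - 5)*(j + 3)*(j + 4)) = j - 5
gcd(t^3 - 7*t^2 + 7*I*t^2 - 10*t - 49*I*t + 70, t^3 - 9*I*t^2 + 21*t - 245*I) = t + 5*I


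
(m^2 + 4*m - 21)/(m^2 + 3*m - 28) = (m - 3)/(m - 4)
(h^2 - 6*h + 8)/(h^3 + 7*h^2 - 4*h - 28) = (h - 4)/(h^2 + 9*h + 14)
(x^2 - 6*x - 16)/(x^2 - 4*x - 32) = (x + 2)/(x + 4)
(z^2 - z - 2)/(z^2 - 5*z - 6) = (z - 2)/(z - 6)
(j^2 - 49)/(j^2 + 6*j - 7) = (j - 7)/(j - 1)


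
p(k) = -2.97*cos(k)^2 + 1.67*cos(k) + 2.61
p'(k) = 5.94*sin(k)*cos(k) - 1.67*sin(k)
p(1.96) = 1.55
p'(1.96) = -3.63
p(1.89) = 1.79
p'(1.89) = -3.36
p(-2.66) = -1.20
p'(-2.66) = 3.21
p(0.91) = 2.52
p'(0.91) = 1.56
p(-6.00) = 1.48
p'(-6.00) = 1.13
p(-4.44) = 1.95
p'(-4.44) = -3.15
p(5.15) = 2.78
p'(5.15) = -0.77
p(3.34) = -1.88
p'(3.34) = 1.48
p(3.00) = -1.95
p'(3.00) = -1.07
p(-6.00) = 1.48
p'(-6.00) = 1.13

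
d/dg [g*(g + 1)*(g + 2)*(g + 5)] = 4*g^3 + 24*g^2 + 34*g + 10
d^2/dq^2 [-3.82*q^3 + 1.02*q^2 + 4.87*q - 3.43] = 2.04 - 22.92*q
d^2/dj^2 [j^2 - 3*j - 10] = 2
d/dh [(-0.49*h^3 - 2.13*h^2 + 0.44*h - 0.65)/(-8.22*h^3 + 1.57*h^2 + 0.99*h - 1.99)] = (-18.2779*h^4 + 6.2634*h^3 - 15.9032*h^2 + 10.5184*h - 0.2321)/(67.5684*h^6 - 25.8108*h^5 - 13.8107*h^4 + 35.8242*h^3 - 5.2685*h^2 - 3.9402*h + 3.9601)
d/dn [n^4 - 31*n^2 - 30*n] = 4*n^3 - 62*n - 30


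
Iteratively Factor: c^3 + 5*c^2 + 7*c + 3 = (c + 3)*(c^2 + 2*c + 1) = (c + 1)*(c + 3)*(c + 1)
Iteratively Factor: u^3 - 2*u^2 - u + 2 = (u + 1)*(u^2 - 3*u + 2) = (u - 1)*(u + 1)*(u - 2)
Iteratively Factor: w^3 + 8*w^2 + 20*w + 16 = (w + 4)*(w^2 + 4*w + 4) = (w + 2)*(w + 4)*(w + 2)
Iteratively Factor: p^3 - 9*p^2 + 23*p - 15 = (p - 3)*(p^2 - 6*p + 5) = (p - 5)*(p - 3)*(p - 1)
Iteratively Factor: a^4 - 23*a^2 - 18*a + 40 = (a + 4)*(a^3 - 4*a^2 - 7*a + 10) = (a - 5)*(a + 4)*(a^2 + a - 2) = (a - 5)*(a - 1)*(a + 4)*(a + 2)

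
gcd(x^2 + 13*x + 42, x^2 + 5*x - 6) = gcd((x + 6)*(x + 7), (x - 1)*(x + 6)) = x + 6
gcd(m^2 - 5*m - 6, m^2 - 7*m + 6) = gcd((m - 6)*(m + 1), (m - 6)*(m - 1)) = m - 6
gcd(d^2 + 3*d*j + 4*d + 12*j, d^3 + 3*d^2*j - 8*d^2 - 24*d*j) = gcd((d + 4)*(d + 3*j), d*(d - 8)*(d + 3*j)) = d + 3*j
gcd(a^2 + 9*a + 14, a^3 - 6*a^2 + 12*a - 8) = 1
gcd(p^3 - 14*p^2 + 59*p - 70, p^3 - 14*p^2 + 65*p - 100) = p - 5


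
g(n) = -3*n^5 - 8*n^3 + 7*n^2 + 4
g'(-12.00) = -314664.00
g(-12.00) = 761332.00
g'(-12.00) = -314664.00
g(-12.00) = 761332.00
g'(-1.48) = -145.26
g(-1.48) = 66.57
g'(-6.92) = -35642.76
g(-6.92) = 50595.10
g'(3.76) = -3284.74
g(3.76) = -2576.85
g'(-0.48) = -13.05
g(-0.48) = 6.57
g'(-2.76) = -1091.88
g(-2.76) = 705.99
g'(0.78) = -9.23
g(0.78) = 3.60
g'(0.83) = -12.03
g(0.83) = 3.07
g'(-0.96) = -48.30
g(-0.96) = 19.98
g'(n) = -15*n^4 - 24*n^2 + 14*n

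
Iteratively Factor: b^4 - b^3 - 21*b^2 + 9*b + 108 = (b + 3)*(b^3 - 4*b^2 - 9*b + 36) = (b - 3)*(b + 3)*(b^2 - b - 12) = (b - 4)*(b - 3)*(b + 3)*(b + 3)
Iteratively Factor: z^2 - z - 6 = (z + 2)*(z - 3)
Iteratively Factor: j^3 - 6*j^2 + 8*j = (j - 2)*(j^2 - 4*j) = (j - 4)*(j - 2)*(j)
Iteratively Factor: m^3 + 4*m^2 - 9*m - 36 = (m + 4)*(m^2 - 9) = (m - 3)*(m + 4)*(m + 3)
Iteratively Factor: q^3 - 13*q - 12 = (q - 4)*(q^2 + 4*q + 3) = (q - 4)*(q + 1)*(q + 3)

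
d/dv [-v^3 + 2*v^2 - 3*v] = -3*v^2 + 4*v - 3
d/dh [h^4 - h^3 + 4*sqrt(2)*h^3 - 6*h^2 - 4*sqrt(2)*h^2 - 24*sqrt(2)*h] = 4*h^3 - 3*h^2 + 12*sqrt(2)*h^2 - 12*h - 8*sqrt(2)*h - 24*sqrt(2)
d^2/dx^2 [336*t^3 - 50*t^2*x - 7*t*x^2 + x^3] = -14*t + 6*x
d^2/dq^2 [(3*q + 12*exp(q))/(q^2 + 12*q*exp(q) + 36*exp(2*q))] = 6*(-4*q^2*exp(q) + 24*q*exp(2*q) + 16*q*exp(q) + q + 72*exp(3*q) + 24*exp(2*q))/(q^4 + 24*q^3*exp(q) + 216*q^2*exp(2*q) + 864*q*exp(3*q) + 1296*exp(4*q))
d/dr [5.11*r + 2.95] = 5.11000000000000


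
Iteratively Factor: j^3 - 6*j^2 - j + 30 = (j - 3)*(j^2 - 3*j - 10) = (j - 5)*(j - 3)*(j + 2)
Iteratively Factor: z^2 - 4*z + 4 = (z - 2)*(z - 2)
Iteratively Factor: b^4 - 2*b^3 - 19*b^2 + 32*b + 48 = (b - 3)*(b^3 + b^2 - 16*b - 16) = (b - 3)*(b + 1)*(b^2 - 16) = (b - 4)*(b - 3)*(b + 1)*(b + 4)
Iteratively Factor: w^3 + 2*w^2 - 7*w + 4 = (w + 4)*(w^2 - 2*w + 1) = (w - 1)*(w + 4)*(w - 1)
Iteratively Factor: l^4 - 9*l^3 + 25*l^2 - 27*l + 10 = (l - 1)*(l^3 - 8*l^2 + 17*l - 10) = (l - 5)*(l - 1)*(l^2 - 3*l + 2) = (l - 5)*(l - 1)^2*(l - 2)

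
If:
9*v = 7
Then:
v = 7/9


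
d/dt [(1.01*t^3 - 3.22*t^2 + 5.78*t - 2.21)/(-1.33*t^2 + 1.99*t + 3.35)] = (-1.3433*t^4 + 4.0198*t^3 + 11.4301*t^2 - 27.4526*t + 23.7609)/(1.7689*t^4 - 5.2934*t^3 - 4.9509*t^2 + 13.333*t + 11.2225)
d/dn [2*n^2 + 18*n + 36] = 4*n + 18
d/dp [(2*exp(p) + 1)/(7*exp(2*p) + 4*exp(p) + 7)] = (-14*exp(2*p) - 14*exp(p) + 10)*exp(p)/(49*exp(4*p) + 56*exp(3*p) + 114*exp(2*p) + 56*exp(p) + 49)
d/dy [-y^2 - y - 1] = -2*y - 1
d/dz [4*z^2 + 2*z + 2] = 8*z + 2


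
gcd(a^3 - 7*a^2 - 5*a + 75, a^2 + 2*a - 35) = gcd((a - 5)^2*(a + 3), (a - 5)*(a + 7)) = a - 5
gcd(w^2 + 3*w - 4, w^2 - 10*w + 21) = 1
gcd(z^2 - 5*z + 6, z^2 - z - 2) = z - 2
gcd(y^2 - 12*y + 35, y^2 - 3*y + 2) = 1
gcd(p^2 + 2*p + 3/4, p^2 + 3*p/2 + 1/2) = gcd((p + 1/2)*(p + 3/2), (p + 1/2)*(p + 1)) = p + 1/2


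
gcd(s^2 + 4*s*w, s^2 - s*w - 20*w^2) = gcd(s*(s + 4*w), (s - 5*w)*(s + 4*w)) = s + 4*w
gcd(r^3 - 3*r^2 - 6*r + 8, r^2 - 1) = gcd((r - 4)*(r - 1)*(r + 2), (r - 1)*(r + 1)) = r - 1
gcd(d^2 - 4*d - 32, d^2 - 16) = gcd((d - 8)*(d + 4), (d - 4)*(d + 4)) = d + 4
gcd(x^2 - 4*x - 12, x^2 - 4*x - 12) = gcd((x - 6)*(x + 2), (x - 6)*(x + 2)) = x^2 - 4*x - 12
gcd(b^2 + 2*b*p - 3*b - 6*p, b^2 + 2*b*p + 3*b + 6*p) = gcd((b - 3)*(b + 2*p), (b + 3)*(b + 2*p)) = b + 2*p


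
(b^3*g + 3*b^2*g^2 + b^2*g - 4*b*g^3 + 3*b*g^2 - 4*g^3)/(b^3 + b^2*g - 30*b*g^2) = g*(b^3 + 3*b^2*g + b^2 - 4*b*g^2 + 3*b*g - 4*g^2)/(b*(b^2 + b*g - 30*g^2))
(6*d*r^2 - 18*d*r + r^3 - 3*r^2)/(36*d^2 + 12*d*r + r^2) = r*(r - 3)/(6*d + r)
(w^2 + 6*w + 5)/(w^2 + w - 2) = (w^2 + 6*w + 5)/(w^2 + w - 2)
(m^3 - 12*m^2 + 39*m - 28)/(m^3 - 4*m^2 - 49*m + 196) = (m - 1)/(m + 7)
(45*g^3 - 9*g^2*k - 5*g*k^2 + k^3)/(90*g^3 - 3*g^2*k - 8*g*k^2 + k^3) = (3*g - k)/(6*g - k)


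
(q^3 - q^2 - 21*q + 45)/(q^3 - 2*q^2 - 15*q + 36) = (q + 5)/(q + 4)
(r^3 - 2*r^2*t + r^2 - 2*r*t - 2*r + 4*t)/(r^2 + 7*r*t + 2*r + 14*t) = (r^2 - 2*r*t - r + 2*t)/(r + 7*t)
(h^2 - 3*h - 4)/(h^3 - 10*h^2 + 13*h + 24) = (h - 4)/(h^2 - 11*h + 24)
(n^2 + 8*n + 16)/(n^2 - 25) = (n^2 + 8*n + 16)/(n^2 - 25)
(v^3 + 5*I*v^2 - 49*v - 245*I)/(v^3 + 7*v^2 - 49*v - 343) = (v + 5*I)/(v + 7)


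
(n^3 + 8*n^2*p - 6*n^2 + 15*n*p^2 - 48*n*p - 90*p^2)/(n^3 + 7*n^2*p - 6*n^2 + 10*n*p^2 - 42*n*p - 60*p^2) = (n + 3*p)/(n + 2*p)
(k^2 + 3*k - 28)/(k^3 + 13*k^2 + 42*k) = (k - 4)/(k*(k + 6))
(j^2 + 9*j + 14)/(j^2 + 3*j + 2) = (j + 7)/(j + 1)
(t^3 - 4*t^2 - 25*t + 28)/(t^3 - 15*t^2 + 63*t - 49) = (t + 4)/(t - 7)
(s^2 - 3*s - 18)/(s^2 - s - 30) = (s + 3)/(s + 5)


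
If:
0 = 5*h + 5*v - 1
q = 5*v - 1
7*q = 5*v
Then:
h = -1/30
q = 1/6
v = 7/30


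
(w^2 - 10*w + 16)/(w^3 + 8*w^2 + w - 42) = (w - 8)/(w^2 + 10*w + 21)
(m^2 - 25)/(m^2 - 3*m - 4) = (25 - m^2)/(-m^2 + 3*m + 4)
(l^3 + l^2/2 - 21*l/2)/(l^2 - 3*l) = l + 7/2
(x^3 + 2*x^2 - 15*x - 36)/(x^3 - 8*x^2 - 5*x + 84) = (x + 3)/(x - 7)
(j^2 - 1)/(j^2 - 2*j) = (j^2 - 1)/(j*(j - 2))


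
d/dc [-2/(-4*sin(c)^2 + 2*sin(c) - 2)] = (1 - 4*sin(c))*cos(c)/(-sin(c) - cos(2*c) + 2)^2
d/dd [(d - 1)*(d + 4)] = 2*d + 3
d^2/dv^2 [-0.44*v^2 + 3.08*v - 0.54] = -0.880000000000000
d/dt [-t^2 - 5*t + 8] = -2*t - 5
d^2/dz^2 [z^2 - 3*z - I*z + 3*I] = 2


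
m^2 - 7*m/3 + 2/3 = (m - 2)*(m - 1/3)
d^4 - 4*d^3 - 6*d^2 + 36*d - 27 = (d - 3)^2*(d - 1)*(d + 3)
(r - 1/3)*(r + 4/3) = r^2 + r - 4/9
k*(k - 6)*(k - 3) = k^3 - 9*k^2 + 18*k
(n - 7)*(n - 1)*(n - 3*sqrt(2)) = n^3 - 8*n^2 - 3*sqrt(2)*n^2 + 7*n + 24*sqrt(2)*n - 21*sqrt(2)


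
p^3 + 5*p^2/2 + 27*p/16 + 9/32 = (p + 1/4)*(p + 3/4)*(p + 3/2)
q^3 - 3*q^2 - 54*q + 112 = (q - 8)*(q - 2)*(q + 7)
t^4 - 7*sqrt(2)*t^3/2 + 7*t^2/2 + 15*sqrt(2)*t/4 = t*(t - 5*sqrt(2)/2)*(t - 3*sqrt(2)/2)*(t + sqrt(2)/2)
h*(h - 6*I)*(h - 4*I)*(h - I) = h^4 - 11*I*h^3 - 34*h^2 + 24*I*h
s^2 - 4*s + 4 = (s - 2)^2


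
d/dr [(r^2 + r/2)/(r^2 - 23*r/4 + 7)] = 4*(-25*r^2 + 56*r + 14)/(16*r^4 - 184*r^3 + 753*r^2 - 1288*r + 784)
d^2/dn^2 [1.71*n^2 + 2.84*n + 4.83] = 3.42000000000000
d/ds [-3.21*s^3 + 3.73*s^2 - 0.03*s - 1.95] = -9.63*s^2 + 7.46*s - 0.03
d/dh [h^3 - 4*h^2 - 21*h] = 3*h^2 - 8*h - 21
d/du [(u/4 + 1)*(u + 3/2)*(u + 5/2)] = 3*u^2/4 + 4*u + 79/16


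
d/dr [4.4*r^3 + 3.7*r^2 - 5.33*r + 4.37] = 13.2*r^2 + 7.4*r - 5.33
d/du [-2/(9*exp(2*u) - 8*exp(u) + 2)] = (36*exp(u) - 16)*exp(u)/(9*exp(2*u) - 8*exp(u) + 2)^2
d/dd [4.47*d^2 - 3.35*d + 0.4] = 8.94*d - 3.35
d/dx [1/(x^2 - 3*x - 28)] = (3 - 2*x)/(-x^2 + 3*x + 28)^2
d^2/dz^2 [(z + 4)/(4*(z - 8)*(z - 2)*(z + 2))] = (3*z^5 - 188*z^3 + 528*z^2 + 768*z + 1216)/(2*(z^9 - 24*z^8 + 180*z^7 - 224*z^6 - 2256*z^5 + 4992*z^4 + 9152*z^3 - 23040*z^2 - 12288*z + 32768))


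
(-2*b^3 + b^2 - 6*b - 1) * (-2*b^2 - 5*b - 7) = 4*b^5 + 8*b^4 + 21*b^3 + 25*b^2 + 47*b + 7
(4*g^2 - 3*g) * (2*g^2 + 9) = 8*g^4 - 6*g^3 + 36*g^2 - 27*g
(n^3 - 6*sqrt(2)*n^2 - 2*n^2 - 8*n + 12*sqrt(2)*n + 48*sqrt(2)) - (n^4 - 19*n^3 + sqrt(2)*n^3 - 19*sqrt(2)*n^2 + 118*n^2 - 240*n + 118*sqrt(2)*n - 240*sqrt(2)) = -n^4 - sqrt(2)*n^3 + 20*n^3 - 120*n^2 + 13*sqrt(2)*n^2 - 106*sqrt(2)*n + 232*n + 288*sqrt(2)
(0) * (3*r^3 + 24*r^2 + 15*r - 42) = 0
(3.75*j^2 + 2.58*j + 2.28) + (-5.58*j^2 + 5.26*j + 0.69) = -1.83*j^2 + 7.84*j + 2.97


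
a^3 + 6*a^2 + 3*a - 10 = (a - 1)*(a + 2)*(a + 5)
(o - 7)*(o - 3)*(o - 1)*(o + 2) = o^4 - 9*o^3 + 9*o^2 + 41*o - 42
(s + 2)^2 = s^2 + 4*s + 4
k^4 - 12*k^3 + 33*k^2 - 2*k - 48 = (k - 8)*(k - 3)*(k - 2)*(k + 1)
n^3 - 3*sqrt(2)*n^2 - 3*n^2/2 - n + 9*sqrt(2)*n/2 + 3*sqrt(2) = (n - 2)*(n + 1/2)*(n - 3*sqrt(2))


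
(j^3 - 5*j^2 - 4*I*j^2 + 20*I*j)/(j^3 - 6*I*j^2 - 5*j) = (-j^2 + 5*j + 4*I*j - 20*I)/(-j^2 + 6*I*j + 5)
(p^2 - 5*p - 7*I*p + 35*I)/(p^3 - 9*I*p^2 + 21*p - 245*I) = (p - 5)/(p^2 - 2*I*p + 35)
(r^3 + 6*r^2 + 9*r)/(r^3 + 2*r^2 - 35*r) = (r^2 + 6*r + 9)/(r^2 + 2*r - 35)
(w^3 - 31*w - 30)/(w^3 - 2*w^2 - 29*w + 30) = (w + 1)/(w - 1)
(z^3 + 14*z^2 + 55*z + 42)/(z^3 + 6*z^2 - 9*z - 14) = (z + 6)/(z - 2)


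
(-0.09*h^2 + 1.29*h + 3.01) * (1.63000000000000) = -0.1467*h^2 + 2.1027*h + 4.9063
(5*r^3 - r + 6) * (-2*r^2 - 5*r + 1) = -10*r^5 - 25*r^4 + 7*r^3 - 7*r^2 - 31*r + 6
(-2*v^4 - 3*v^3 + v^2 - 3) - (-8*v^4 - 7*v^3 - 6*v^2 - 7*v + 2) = 6*v^4 + 4*v^3 + 7*v^2 + 7*v - 5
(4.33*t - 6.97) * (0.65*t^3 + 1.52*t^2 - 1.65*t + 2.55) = 2.8145*t^4 + 2.0511*t^3 - 17.7389*t^2 + 22.542*t - 17.7735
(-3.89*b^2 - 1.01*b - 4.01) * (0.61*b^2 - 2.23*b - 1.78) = -2.3729*b^4 + 8.0586*b^3 + 6.7304*b^2 + 10.7401*b + 7.1378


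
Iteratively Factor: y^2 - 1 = (y - 1)*(y + 1)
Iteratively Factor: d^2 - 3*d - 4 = (d + 1)*(d - 4)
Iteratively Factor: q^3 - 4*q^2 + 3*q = (q)*(q^2 - 4*q + 3) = q*(q - 1)*(q - 3)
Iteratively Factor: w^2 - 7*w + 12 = (w - 3)*(w - 4)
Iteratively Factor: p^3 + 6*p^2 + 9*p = (p + 3)*(p^2 + 3*p) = (p + 3)^2*(p)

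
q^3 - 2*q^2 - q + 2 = (q - 2)*(q - 1)*(q + 1)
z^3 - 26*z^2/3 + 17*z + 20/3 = (z - 5)*(z - 4)*(z + 1/3)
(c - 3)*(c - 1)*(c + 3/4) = c^3 - 13*c^2/4 + 9/4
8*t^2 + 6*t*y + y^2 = (2*t + y)*(4*t + y)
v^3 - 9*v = v*(v - 3)*(v + 3)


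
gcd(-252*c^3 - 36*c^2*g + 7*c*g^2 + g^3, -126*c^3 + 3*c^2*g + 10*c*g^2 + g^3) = 42*c^2 + 13*c*g + g^2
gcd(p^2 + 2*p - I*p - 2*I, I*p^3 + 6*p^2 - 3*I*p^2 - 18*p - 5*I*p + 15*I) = p - I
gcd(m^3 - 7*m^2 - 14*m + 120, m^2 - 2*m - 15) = m - 5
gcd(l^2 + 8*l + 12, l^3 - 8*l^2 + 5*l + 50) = l + 2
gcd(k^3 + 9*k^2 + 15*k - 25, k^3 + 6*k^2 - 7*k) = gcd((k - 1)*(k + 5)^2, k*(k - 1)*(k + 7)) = k - 1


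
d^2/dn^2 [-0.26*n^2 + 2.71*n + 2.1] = -0.520000000000000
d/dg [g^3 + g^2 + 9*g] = 3*g^2 + 2*g + 9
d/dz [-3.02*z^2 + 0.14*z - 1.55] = 0.14 - 6.04*z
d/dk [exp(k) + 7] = exp(k)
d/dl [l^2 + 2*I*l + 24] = 2*l + 2*I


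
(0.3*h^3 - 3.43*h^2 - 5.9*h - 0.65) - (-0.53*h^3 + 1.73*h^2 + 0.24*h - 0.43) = 0.83*h^3 - 5.16*h^2 - 6.14*h - 0.22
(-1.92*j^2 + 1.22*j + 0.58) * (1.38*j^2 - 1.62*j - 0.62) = -2.6496*j^4 + 4.794*j^3 + 0.0143999999999997*j^2 - 1.696*j - 0.3596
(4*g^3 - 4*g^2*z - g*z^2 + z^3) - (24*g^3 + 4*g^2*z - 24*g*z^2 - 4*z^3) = -20*g^3 - 8*g^2*z + 23*g*z^2 + 5*z^3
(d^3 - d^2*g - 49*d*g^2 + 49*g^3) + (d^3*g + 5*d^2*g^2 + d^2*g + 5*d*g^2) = d^3*g + d^3 + 5*d^2*g^2 - 44*d*g^2 + 49*g^3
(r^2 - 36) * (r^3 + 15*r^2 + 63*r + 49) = r^5 + 15*r^4 + 27*r^3 - 491*r^2 - 2268*r - 1764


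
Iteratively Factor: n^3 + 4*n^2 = (n)*(n^2 + 4*n) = n^2*(n + 4)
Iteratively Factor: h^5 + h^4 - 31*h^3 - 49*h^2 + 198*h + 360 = (h - 3)*(h^4 + 4*h^3 - 19*h^2 - 106*h - 120) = (h - 5)*(h - 3)*(h^3 + 9*h^2 + 26*h + 24) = (h - 5)*(h - 3)*(h + 2)*(h^2 + 7*h + 12) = (h - 5)*(h - 3)*(h + 2)*(h + 3)*(h + 4)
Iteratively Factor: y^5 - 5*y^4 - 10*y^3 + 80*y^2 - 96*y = (y - 3)*(y^4 - 2*y^3 - 16*y^2 + 32*y) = (y - 3)*(y + 4)*(y^3 - 6*y^2 + 8*y) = (y - 4)*(y - 3)*(y + 4)*(y^2 - 2*y) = y*(y - 4)*(y - 3)*(y + 4)*(y - 2)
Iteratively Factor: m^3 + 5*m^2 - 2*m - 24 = (m + 4)*(m^2 + m - 6) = (m + 3)*(m + 4)*(m - 2)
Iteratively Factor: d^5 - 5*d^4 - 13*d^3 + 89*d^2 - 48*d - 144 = (d + 4)*(d^4 - 9*d^3 + 23*d^2 - 3*d - 36) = (d - 3)*(d + 4)*(d^3 - 6*d^2 + 5*d + 12) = (d - 3)^2*(d + 4)*(d^2 - 3*d - 4) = (d - 4)*(d - 3)^2*(d + 4)*(d + 1)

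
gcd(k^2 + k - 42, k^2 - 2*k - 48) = 1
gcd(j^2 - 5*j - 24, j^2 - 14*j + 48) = j - 8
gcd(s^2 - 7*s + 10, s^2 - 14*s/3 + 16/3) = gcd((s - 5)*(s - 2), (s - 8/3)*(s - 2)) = s - 2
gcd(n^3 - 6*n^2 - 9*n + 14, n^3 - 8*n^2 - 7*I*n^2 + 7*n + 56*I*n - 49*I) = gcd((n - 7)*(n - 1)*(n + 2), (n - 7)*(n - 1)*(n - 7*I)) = n^2 - 8*n + 7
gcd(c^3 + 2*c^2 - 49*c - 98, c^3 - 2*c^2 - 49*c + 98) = c^2 - 49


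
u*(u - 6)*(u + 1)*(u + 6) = u^4 + u^3 - 36*u^2 - 36*u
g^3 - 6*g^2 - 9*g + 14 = (g - 7)*(g - 1)*(g + 2)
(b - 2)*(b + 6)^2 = b^3 + 10*b^2 + 12*b - 72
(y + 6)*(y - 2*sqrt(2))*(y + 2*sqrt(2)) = y^3 + 6*y^2 - 8*y - 48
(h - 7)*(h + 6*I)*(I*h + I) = I*h^3 - 6*h^2 - 6*I*h^2 + 36*h - 7*I*h + 42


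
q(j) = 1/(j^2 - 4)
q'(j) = -2*j/(j^2 - 4)^2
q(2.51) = 0.43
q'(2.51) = -0.95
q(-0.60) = -0.27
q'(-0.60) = 0.09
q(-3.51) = 0.12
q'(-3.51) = 0.10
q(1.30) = -0.43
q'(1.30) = -0.49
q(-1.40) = -0.49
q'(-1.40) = 0.67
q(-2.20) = 1.19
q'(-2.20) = 6.24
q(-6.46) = 0.03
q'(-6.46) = 0.01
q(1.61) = -0.71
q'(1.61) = -1.62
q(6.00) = 0.03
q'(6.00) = -0.01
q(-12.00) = 0.01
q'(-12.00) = 0.00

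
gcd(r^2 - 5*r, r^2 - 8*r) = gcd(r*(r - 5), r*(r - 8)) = r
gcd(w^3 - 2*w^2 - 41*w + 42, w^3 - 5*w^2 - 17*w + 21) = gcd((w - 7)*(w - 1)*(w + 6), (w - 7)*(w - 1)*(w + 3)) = w^2 - 8*w + 7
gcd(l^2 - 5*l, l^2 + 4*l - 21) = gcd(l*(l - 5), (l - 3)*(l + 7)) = 1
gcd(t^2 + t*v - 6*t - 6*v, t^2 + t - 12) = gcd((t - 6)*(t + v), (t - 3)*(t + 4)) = 1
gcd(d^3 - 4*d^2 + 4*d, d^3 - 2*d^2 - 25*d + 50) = d - 2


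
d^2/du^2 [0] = 0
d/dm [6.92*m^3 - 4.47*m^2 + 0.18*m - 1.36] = 20.76*m^2 - 8.94*m + 0.18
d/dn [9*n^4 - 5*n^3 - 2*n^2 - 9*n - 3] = 36*n^3 - 15*n^2 - 4*n - 9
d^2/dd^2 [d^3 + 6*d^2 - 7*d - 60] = 6*d + 12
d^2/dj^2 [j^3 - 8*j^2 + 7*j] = 6*j - 16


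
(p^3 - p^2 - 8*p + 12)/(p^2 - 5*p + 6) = (p^2 + p - 6)/(p - 3)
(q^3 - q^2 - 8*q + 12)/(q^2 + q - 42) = (q^3 - q^2 - 8*q + 12)/(q^2 + q - 42)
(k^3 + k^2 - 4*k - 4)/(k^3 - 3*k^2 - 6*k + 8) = (k^2 - k - 2)/(k^2 - 5*k + 4)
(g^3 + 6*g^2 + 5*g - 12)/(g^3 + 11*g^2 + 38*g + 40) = (g^2 + 2*g - 3)/(g^2 + 7*g + 10)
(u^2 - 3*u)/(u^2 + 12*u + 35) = u*(u - 3)/(u^2 + 12*u + 35)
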